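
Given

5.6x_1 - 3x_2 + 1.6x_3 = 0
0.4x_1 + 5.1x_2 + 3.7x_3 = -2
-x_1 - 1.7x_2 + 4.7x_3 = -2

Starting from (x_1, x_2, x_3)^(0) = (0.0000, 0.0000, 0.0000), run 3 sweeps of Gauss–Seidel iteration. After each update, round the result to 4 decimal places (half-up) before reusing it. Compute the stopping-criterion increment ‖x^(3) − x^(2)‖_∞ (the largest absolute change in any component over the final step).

Iteration 1:
  x_1 = (0 - (-3)·0.0000 - (1.6)·0.0000) / (5.6) = 0.0000
  x_2 = (-2 - (0.4)·0.0000 - (3.7)·0.0000) / (5.1) = -0.3922
  x_3 = (-2 - (-1)·0.0000 - (-1.7)·-0.3922) / (4.7) = -0.5674
Iteration 2:
  x_1 = (0 - (-3)·-0.3922 - (1.6)·-0.5674) / (5.6) = -0.0480
  x_2 = (-2 - (0.4)·-0.0480 - (3.7)·-0.5674) / (5.1) = 0.0233
  x_3 = (-2 - (-1)·-0.0480 - (-1.7)·0.0233) / (4.7) = -0.4273
Iteration 3:
  x_1 = (0 - (-3)·0.0233 - (1.6)·-0.4273) / (5.6) = 0.1346
  x_2 = (-2 - (0.4)·0.1346 - (3.7)·-0.4273) / (5.1) = -0.0927
  x_3 = (-2 - (-1)·0.1346 - (-1.7)·-0.0927) / (4.7) = -0.4304
Change: (0.1826, -0.1160, -0.0031) → max |·| = 0.1826

0.1826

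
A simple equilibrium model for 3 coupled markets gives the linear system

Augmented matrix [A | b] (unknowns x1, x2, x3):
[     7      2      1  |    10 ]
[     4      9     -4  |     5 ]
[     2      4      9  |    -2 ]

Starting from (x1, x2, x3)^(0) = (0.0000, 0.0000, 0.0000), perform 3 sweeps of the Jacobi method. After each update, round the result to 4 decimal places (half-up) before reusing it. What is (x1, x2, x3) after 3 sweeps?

Iteration 1:
  x1 = (10 - (2)·0.0000 - (1)·0.0000) / (7) = 1.4286
  x2 = (5 - (4)·0.0000 - (-4)·0.0000) / (9) = 0.5556
  x3 = (-2 - (2)·0.0000 - (4)·0.0000) / (9) = -0.2222
Iteration 2:
  x1 = (10 - (2)·0.5556 - (1)·-0.2222) / (7) = 1.3016
  x2 = (5 - (4)·1.4286 - (-4)·-0.2222) / (9) = -0.1781
  x3 = (-2 - (2)·1.4286 - (4)·0.5556) / (9) = -0.7866
Iteration 3:
  x1 = (10 - (2)·-0.1781 - (1)·-0.7866) / (7) = 1.5918
  x2 = (5 - (4)·1.3016 - (-4)·-0.7866) / (9) = -0.3725
  x3 = (-2 - (2)·1.3016 - (4)·-0.1781) / (9) = -0.4323

(1.5918, -0.3725, -0.4323)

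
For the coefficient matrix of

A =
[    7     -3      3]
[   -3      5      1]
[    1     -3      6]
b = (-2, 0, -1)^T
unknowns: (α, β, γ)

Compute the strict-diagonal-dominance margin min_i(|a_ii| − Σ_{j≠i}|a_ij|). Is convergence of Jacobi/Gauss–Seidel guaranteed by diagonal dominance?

row 1: |7| − (3+3) = 1
row 2: |5| − (3+1) = 1
row 3: |6| − (1+3) = 2
minimum over rows = 1 → strictly diagonally dominant (convergence guaranteed)

1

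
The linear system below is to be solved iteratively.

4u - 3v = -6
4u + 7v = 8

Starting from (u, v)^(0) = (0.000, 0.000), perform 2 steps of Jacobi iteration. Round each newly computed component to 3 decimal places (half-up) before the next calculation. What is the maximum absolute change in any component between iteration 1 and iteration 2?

0.857

Iteration 1:
  u = (-6 - (-3)·0.000) / (4) = -1.500
  v = (8 - (4)·0.000) / (7) = 1.143
Iteration 2:
  u = (-6 - (-3)·1.143) / (4) = -0.643
  v = (8 - (4)·-1.500) / (7) = 2.000
Change: (0.857, 0.857) → max |·| = 0.857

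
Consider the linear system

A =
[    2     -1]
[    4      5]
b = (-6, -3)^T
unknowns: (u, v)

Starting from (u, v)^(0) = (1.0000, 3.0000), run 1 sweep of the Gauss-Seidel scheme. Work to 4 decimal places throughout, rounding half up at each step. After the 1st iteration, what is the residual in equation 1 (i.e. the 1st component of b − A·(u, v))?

Iteration 1:
  u = (-6 - (-1)·3.0000) / (2) = -1.5000
  v = (-3 - (4)·-1.5000) / (5) = 0.6000
Residual b − A·x = (-2.4000, 0.0000)

-2.4000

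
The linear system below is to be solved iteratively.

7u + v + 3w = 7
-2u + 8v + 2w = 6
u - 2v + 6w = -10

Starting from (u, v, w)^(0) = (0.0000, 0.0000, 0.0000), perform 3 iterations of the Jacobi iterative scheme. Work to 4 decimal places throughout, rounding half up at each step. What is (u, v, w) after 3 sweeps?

Iteration 1:
  u = (7 - (1)·0.0000 - (3)·0.0000) / (7) = 1.0000
  v = (6 - (-2)·0.0000 - (2)·0.0000) / (8) = 0.7500
  w = (-10 - (1)·0.0000 - (-2)·0.0000) / (6) = -1.6667
Iteration 2:
  u = (7 - (1)·0.7500 - (3)·-1.6667) / (7) = 1.6072
  v = (6 - (-2)·1.0000 - (2)·-1.6667) / (8) = 1.4167
  w = (-10 - (1)·1.0000 - (-2)·0.7500) / (6) = -1.5833
Iteration 3:
  u = (7 - (1)·1.4167 - (3)·-1.5833) / (7) = 1.4762
  v = (6 - (-2)·1.6072 - (2)·-1.5833) / (8) = 1.5476
  w = (-10 - (1)·1.6072 - (-2)·1.4167) / (6) = -1.4623

(1.4762, 1.5476, -1.4623)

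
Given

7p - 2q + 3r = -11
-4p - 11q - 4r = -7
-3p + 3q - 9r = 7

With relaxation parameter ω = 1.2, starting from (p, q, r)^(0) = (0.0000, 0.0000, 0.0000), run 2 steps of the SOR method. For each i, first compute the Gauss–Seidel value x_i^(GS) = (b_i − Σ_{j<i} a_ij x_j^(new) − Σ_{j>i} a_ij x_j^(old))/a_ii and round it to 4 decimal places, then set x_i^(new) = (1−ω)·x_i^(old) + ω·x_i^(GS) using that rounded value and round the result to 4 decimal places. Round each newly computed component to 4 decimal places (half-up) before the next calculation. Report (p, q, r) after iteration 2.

Iteration 1:
  p: GS value = (-11 - (-2)·0.0000 - (3)·0.0000) / (7) = -1.5714;  p ← (1−ω)·0.0000 + ω·-1.5714 = -1.8857
  q: GS value = (-7 - (-4)·-1.8857 - (-4)·0.0000) / (-11) = 1.3221;  q ← (1−ω)·0.0000 + ω·1.3221 = 1.5865
  r: GS value = (7 - (-3)·-1.8857 - (3)·1.5865) / (-9) = 0.3796;  r ← (1−ω)·0.0000 + ω·0.3796 = 0.4555
Iteration 2:
  p: GS value = (-11 - (-2)·1.5865 - (3)·0.4555) / (7) = -1.3134;  p ← (1−ω)·-1.8857 + ω·-1.3134 = -1.1989
  q: GS value = (-7 - (-4)·-1.1989 - (-4)·0.4555) / (-11) = 0.9067;  q ← (1−ω)·1.5865 + ω·0.9067 = 0.7707
  r: GS value = (7 - (-3)·-1.1989 - (3)·0.7707) / (-9) = -0.1212;  r ← (1−ω)·0.4555 + ω·-0.1212 = -0.2365

(-1.1989, 0.7707, -0.2365)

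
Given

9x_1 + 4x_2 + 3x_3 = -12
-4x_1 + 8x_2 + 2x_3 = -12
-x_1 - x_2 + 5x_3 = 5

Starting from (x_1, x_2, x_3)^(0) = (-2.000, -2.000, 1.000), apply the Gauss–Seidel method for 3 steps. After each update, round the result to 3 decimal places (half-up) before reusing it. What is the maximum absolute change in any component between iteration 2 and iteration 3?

0.157

Iteration 1:
  x_1 = (-12 - (4)·-2.000 - (3)·1.000) / (9) = -0.778
  x_2 = (-12 - (-4)·-0.778 - (2)·1.000) / (8) = -2.139
  x_3 = (5 - (-1)·-0.778 - (-1)·-2.139) / (5) = 0.417
Iteration 2:
  x_1 = (-12 - (4)·-2.139 - (3)·0.417) / (9) = -0.522
  x_2 = (-12 - (-4)·-0.522 - (2)·0.417) / (8) = -1.865
  x_3 = (5 - (-1)·-0.522 - (-1)·-1.865) / (5) = 0.523
Iteration 3:
  x_1 = (-12 - (4)·-1.865 - (3)·0.523) / (9) = -0.679
  x_2 = (-12 - (-4)·-0.679 - (2)·0.523) / (8) = -1.970
  x_3 = (5 - (-1)·-0.679 - (-1)·-1.970) / (5) = 0.470
Change: (-0.157, -0.105, -0.053) → max |·| = 0.157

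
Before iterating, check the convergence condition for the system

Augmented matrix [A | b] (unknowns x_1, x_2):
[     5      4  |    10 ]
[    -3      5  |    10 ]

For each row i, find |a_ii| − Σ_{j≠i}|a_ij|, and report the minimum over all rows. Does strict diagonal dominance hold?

1

row 1: |5| − (4) = 1
row 2: |5| − (3) = 2
minimum over rows = 1 → strictly diagonally dominant (convergence guaranteed)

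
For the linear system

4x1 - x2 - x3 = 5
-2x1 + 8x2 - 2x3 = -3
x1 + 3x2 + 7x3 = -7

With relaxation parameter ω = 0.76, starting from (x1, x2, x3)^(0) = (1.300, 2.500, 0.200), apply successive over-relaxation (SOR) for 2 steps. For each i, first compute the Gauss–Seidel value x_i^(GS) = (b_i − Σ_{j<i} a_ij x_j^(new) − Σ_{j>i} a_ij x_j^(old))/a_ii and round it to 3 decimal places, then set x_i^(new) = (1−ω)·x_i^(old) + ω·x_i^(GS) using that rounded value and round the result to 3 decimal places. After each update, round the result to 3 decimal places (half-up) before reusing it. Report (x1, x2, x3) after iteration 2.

(1.292, -0.088, -1.143)

Iteration 1:
  x1: GS value = (5 - (-1)·2.500 - (-1)·0.200) / (4) = 1.925;  x1 ← (1−ω)·1.300 + ω·1.925 = 1.775
  x2: GS value = (-3 - (-2)·1.775 - (-2)·0.200) / (8) = 0.119;  x2 ← (1−ω)·2.500 + ω·0.119 = 0.690
  x3: GS value = (-7 - (1)·1.775 - (3)·0.690) / (7) = -1.549;  x3 ← (1−ω)·0.200 + ω·-1.549 = -1.129
Iteration 2:
  x1: GS value = (5 - (-1)·0.690 - (-1)·-1.129) / (4) = 1.140;  x1 ← (1−ω)·1.775 + ω·1.140 = 1.292
  x2: GS value = (-3 - (-2)·1.292 - (-2)·-1.129) / (8) = -0.334;  x2 ← (1−ω)·0.690 + ω·-0.334 = -0.088
  x3: GS value = (-7 - (1)·1.292 - (3)·-0.088) / (7) = -1.147;  x3 ← (1−ω)·-1.129 + ω·-1.147 = -1.143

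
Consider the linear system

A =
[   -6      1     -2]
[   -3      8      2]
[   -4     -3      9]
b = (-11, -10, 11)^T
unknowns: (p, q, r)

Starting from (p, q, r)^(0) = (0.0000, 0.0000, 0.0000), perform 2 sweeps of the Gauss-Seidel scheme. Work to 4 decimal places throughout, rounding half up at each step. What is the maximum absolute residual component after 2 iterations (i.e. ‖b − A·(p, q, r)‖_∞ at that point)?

1.1169

Iteration 1:
  p = (-11 - (1)·0.0000 - (-2)·0.0000) / (-6) = 1.8333
  q = (-10 - (-3)·1.8333 - (2)·0.0000) / (8) = -0.5625
  r = (11 - (-4)·1.8333 - (-3)·-0.5625) / (9) = 1.8495
Iteration 2:
  p = (-11 - (1)·-0.5625 - (-2)·1.8495) / (-6) = 1.1231
  q = (-10 - (-3)·1.1231 - (2)·1.8495) / (8) = -1.2912
  r = (11 - (-4)·1.1231 - (-3)·-1.2912) / (9) = 1.2910
Residual b − A·x = (-0.3882, 1.1169, -0.0002); ∞-norm = 1.1169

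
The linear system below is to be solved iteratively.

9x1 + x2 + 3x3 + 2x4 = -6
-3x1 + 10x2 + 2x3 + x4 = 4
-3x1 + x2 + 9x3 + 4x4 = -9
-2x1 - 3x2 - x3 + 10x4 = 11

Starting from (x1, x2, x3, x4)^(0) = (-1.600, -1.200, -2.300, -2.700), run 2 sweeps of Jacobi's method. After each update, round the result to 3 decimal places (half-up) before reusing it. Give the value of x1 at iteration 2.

-0.714

Iteration 1:
  x1 = (-6 - (1)·-1.200 - (3)·-2.300 - (2)·-2.700) / (9) = 0.833
  x2 = (4 - (-3)·-1.600 - (2)·-2.300 - (1)·-2.700) / (10) = 0.650
  x3 = (-9 - (-3)·-1.600 - (1)·-1.200 - (4)·-2.700) / (9) = -0.200
  x4 = (11 - (-2)·-1.600 - (-3)·-1.200 - (-1)·-2.300) / (10) = 0.190
Iteration 2:
  x1 = (-6 - (1)·0.650 - (3)·-0.200 - (2)·0.190) / (9) = -0.714
  x2 = (4 - (-3)·0.833 - (2)·-0.200 - (1)·0.190) / (10) = 0.671
  x3 = (-9 - (-3)·0.833 - (1)·0.650 - (4)·0.190) / (9) = -0.879
  x4 = (11 - (-2)·0.833 - (-3)·0.650 - (-1)·-0.200) / (10) = 1.442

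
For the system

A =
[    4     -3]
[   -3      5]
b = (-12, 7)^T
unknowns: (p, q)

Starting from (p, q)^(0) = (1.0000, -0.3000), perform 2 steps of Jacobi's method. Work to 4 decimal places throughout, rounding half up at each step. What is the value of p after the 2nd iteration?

Iteration 1:
  p = (-12 - (-3)·-0.3000) / (4) = -3.2250
  q = (7 - (-3)·1.0000) / (5) = 2.0000
Iteration 2:
  p = (-12 - (-3)·2.0000) / (4) = -1.5000
  q = (7 - (-3)·-3.2250) / (5) = -0.5350

-1.5000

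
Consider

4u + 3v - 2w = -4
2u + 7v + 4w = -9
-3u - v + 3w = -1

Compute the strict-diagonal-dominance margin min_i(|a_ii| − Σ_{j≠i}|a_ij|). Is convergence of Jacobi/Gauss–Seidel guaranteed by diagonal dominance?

row 1: |4| − (3+2) = -1
row 2: |7| − (2+4) = 1
row 3: |3| − (3+1) = -1
minimum over rows = -1 → not strictly diagonally dominant

-1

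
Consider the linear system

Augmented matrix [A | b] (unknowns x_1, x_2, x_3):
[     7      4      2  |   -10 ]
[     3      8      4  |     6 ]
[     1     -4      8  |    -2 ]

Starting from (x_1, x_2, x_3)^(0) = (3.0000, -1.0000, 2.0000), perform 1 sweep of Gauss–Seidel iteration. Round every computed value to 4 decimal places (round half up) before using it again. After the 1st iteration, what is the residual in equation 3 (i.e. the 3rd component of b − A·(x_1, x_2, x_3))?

0.0002

Iteration 1:
  x_1 = (-10 - (4)·-1.0000 - (2)·2.0000) / (7) = -1.4286
  x_2 = (6 - (3)·-1.4286 - (4)·2.0000) / (8) = 0.2857
  x_3 = (-2 - (1)·-1.4286 - (-4)·0.2857) / (8) = 0.0714
Residual b − A·x = (-1.2854, 7.7146, 0.0002)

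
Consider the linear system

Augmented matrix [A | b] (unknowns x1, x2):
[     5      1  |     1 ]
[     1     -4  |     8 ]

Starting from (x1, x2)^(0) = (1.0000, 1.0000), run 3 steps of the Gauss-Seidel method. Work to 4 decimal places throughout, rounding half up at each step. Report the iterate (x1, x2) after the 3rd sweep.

(0.5700, -1.8575)

Iteration 1:
  x1 = (1 - (1)·1.0000) / (5) = 0.0000
  x2 = (8 - (1)·0.0000) / (-4) = -2.0000
Iteration 2:
  x1 = (1 - (1)·-2.0000) / (5) = 0.6000
  x2 = (8 - (1)·0.6000) / (-4) = -1.8500
Iteration 3:
  x1 = (1 - (1)·-1.8500) / (5) = 0.5700
  x2 = (8 - (1)·0.5700) / (-4) = -1.8575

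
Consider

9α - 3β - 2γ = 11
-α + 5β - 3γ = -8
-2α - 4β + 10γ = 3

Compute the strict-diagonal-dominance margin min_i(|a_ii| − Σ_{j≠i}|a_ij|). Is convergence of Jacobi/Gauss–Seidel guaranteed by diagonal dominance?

row 1: |9| − (3+2) = 4
row 2: |5| − (1+3) = 1
row 3: |10| − (2+4) = 4
minimum over rows = 1 → strictly diagonally dominant (convergence guaranteed)

1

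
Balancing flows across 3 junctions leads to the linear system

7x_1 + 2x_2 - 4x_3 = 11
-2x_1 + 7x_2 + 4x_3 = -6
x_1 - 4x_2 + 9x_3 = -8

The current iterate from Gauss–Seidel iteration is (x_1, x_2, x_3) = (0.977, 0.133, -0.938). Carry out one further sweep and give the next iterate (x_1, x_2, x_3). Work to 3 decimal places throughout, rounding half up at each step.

(0.997, -0.036, -1.016)

One sweep:
  x_1 = (11 - (2)·0.133 - (-4)·-0.938) / (7) = 0.997
  x_2 = (-6 - (-2)·0.997 - (4)·-0.938) / (7) = -0.036
  x_3 = (-8 - (1)·0.997 - (-4)·-0.036) / (9) = -1.016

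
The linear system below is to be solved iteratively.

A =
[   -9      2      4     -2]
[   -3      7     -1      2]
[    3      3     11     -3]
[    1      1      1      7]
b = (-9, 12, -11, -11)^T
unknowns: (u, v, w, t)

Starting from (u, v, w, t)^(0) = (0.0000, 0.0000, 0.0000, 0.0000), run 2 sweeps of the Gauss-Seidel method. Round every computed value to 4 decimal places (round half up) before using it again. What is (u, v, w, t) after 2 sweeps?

(1.0408, 2.3965, -2.4161, -1.7173)

Iteration 1:
  u = (-9 - (2)·0.0000 - (4)·0.0000 - (-2)·0.0000) / (-9) = 1.0000
  v = (12 - (-3)·1.0000 - (-1)·0.0000 - (2)·0.0000) / (7) = 2.1429
  w = (-11 - (3)·1.0000 - (3)·2.1429 - (-3)·0.0000) / (11) = -1.8572
  t = (-11 - (1)·1.0000 - (1)·2.1429 - (1)·-1.8572) / (7) = -1.7551
Iteration 2:
  u = (-9 - (2)·2.1429 - (4)·-1.8572 - (-2)·-1.7551) / (-9) = 1.0408
  v = (12 - (-3)·1.0408 - (-1)·-1.8572 - (2)·-1.7551) / (7) = 2.3965
  w = (-11 - (3)·1.0408 - (3)·2.3965 - (-3)·-1.7551) / (11) = -2.4161
  t = (-11 - (1)·1.0408 - (1)·2.3965 - (1)·-2.4161) / (7) = -1.7173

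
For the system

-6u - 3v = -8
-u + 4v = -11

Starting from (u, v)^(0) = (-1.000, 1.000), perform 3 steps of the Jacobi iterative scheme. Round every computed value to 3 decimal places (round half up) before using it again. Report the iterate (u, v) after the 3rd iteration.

Iteration 1:
  u = (-8 - (-3)·1.000) / (-6) = 0.833
  v = (-11 - (-1)·-1.000) / (4) = -3.000
Iteration 2:
  u = (-8 - (-3)·-3.000) / (-6) = 2.833
  v = (-11 - (-1)·0.833) / (4) = -2.542
Iteration 3:
  u = (-8 - (-3)·-2.542) / (-6) = 2.604
  v = (-11 - (-1)·2.833) / (4) = -2.042

(2.604, -2.042)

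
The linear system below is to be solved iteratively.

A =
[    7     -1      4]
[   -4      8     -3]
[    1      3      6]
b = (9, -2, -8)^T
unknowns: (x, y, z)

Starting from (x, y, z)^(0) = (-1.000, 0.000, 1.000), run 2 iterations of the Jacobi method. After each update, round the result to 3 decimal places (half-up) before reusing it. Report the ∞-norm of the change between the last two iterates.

Iteration 1:
  x = (9 - (-1)·0.000 - (4)·1.000) / (7) = 0.714
  y = (-2 - (-4)·-1.000 - (-3)·1.000) / (8) = -0.375
  z = (-8 - (1)·-1.000 - (3)·0.000) / (6) = -1.167
Iteration 2:
  x = (9 - (-1)·-0.375 - (4)·-1.167) / (7) = 1.899
  y = (-2 - (-4)·0.714 - (-3)·-1.167) / (8) = -0.331
  z = (-8 - (1)·0.714 - (3)·-0.375) / (6) = -1.265
Change: (1.185, 0.044, -0.098) → max |·| = 1.185

1.185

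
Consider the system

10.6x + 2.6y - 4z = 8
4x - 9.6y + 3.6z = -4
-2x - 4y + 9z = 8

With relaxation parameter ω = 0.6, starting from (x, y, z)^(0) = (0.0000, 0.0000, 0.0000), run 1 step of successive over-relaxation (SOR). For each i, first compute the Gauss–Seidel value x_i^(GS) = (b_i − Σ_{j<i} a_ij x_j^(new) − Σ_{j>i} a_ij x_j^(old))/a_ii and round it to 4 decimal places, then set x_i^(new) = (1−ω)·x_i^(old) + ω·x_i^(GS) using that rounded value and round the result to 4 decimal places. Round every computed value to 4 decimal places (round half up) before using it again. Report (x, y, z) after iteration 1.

Iteration 1:
  x: GS value = (8 - (2.6)·0.0000 - (-4)·0.0000) / (10.6) = 0.7547;  x ← (1−ω)·0.0000 + ω·0.7547 = 0.4528
  y: GS value = (-4 - (4)·0.4528 - (3.6)·0.0000) / (-9.6) = 0.6053;  y ← (1−ω)·0.0000 + ω·0.6053 = 0.3632
  z: GS value = (8 - (-2)·0.4528 - (-4)·0.3632) / (9) = 1.1509;  z ← (1−ω)·0.0000 + ω·1.1509 = 0.6905

(0.4528, 0.3632, 0.6905)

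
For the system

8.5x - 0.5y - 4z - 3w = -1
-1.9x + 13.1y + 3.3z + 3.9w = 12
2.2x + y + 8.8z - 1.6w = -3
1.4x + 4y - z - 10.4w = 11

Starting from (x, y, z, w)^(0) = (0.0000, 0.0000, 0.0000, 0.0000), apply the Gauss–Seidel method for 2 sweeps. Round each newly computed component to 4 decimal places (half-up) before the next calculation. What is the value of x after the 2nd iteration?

-0.5023

Iteration 1:
  x = (-1 - (-0.5)·0.0000 - (-4)·0.0000 - (-3)·0.0000) / (8.5) = -0.1176
  y = (12 - (-1.9)·-0.1176 - (3.3)·0.0000 - (3.9)·0.0000) / (13.1) = 0.8990
  z = (-3 - (2.2)·-0.1176 - (1)·0.8990 - (-1.6)·0.0000) / (8.8) = -0.4137
  w = (11 - (1.4)·-0.1176 - (4)·0.8990 - (-1)·-0.4137) / (-10.4) = -0.6880
Iteration 2:
  x = (-1 - (-0.5)·0.8990 - (-4)·-0.4137 - (-3)·-0.6880) / (8.5) = -0.5023
  y = (12 - (-1.9)·-0.5023 - (3.3)·-0.4137 - (3.9)·-0.6880) / (13.1) = 1.1522
  z = (-3 - (2.2)·-0.5023 - (1)·1.1522 - (-1.6)·-0.6880) / (8.8) = -0.4714
  w = (11 - (1.4)·-0.5023 - (4)·1.1522 - (-1)·-0.4714) / (-10.4) = -0.6368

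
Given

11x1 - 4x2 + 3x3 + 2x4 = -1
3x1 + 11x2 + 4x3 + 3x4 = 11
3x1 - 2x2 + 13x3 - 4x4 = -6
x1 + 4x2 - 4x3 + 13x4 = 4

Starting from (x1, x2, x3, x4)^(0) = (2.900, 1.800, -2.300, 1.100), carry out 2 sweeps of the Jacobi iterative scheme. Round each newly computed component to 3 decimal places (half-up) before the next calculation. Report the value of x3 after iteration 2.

-0.938

Iteration 1:
  x1 = (-1 - (-4)·1.800 - (3)·-2.300 - (2)·1.100) / (11) = 0.991
  x2 = (11 - (3)·2.900 - (4)·-2.300 - (3)·1.100) / (11) = 0.745
  x3 = (-6 - (3)·2.900 - (-2)·1.800 - (-4)·1.100) / (13) = -0.515
  x4 = (4 - (1)·2.900 - (4)·1.800 - (-4)·-2.300) / (13) = -1.177
Iteration 2:
  x1 = (-1 - (-4)·0.745 - (3)·-0.515 - (2)·-1.177) / (11) = 0.534
  x2 = (11 - (3)·0.991 - (4)·-0.515 - (3)·-1.177) / (11) = 1.238
  x3 = (-6 - (3)·0.991 - (-2)·0.745 - (-4)·-1.177) / (13) = -0.938
  x4 = (4 - (1)·0.991 - (4)·0.745 - (-4)·-0.515) / (13) = -0.156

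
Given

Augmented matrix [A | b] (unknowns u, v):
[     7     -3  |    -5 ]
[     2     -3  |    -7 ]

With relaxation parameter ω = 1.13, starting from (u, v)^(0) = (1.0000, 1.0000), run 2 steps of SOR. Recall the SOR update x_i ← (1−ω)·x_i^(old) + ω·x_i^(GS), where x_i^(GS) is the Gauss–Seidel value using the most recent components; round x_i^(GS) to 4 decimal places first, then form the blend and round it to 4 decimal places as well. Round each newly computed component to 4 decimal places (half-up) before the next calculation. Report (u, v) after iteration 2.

Iteration 1:
  u: GS value = (-5 - (-3)·1.0000) / (7) = -0.2857;  u ← (1−ω)·1.0000 + ω·-0.2857 = -0.4528
  v: GS value = (-7 - (2)·-0.4528) / (-3) = 2.0315;  v ← (1−ω)·1.0000 + ω·2.0315 = 2.1656
Iteration 2:
  u: GS value = (-5 - (-3)·2.1656) / (7) = 0.2138;  u ← (1−ω)·-0.4528 + ω·0.2138 = 0.3005
  v: GS value = (-7 - (2)·0.3005) / (-3) = 2.5337;  v ← (1−ω)·2.1656 + ω·2.5337 = 2.5816

(0.3005, 2.5816)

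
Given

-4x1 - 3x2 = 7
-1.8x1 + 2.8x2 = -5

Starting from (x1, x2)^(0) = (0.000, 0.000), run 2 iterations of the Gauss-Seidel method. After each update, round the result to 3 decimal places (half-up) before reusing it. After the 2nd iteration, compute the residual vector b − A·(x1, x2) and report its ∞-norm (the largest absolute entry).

Iteration 1:
  x1 = (7 - (-3)·0.000) / (-4) = -1.750
  x2 = (-5 - (-1.8)·-1.750) / (2.8) = -2.911
Iteration 2:
  x1 = (7 - (-3)·-2.911) / (-4) = 0.433
  x2 = (-5 - (-1.8)·0.433) / (2.8) = -1.507
Residual b − A·x = (4.211, -0.001); ∞-norm = 4.211

4.211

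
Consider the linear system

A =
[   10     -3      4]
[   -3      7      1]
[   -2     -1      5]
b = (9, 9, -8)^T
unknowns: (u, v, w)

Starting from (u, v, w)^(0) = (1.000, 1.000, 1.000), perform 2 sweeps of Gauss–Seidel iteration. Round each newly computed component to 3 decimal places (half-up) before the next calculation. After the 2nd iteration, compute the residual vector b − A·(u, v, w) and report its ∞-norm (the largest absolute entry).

0.510

Iteration 1:
  u = (9 - (-3)·1.000 - (4)·1.000) / (10) = 0.800
  v = (9 - (-3)·0.800 - (1)·1.000) / (7) = 1.486
  w = (-8 - (-2)·0.800 - (-1)·1.486) / (5) = -0.983
Iteration 2:
  u = (9 - (-3)·1.486 - (4)·-0.983) / (10) = 1.739
  v = (9 - (-3)·1.739 - (1)·-0.983) / (7) = 2.171
  w = (-8 - (-2)·1.739 - (-1)·2.171) / (5) = -0.470
Residual b − A·x = (0.003, -0.510, -0.001); ∞-norm = 0.510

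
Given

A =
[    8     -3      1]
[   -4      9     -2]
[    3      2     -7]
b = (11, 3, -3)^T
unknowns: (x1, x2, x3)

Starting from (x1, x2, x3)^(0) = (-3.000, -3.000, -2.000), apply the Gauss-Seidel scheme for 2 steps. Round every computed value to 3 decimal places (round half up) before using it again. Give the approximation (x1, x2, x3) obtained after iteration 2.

(1.332, 1.075, 1.307)

Iteration 1:
  x1 = (11 - (-3)·-3.000 - (1)·-2.000) / (8) = 0.500
  x2 = (3 - (-4)·0.500 - (-2)·-2.000) / (9) = 0.111
  x3 = (-3 - (3)·0.500 - (2)·0.111) / (-7) = 0.675
Iteration 2:
  x1 = (11 - (-3)·0.111 - (1)·0.675) / (8) = 1.332
  x2 = (3 - (-4)·1.332 - (-2)·0.675) / (9) = 1.075
  x3 = (-3 - (3)·1.332 - (2)·1.075) / (-7) = 1.307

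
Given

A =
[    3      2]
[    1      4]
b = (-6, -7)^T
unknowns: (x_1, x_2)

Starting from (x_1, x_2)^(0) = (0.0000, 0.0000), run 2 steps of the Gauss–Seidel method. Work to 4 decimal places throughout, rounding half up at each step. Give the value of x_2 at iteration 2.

-1.4583

Iteration 1:
  x_1 = (-6 - (2)·0.0000) / (3) = -2.0000
  x_2 = (-7 - (1)·-2.0000) / (4) = -1.2500
Iteration 2:
  x_1 = (-6 - (2)·-1.2500) / (3) = -1.1667
  x_2 = (-7 - (1)·-1.1667) / (4) = -1.4583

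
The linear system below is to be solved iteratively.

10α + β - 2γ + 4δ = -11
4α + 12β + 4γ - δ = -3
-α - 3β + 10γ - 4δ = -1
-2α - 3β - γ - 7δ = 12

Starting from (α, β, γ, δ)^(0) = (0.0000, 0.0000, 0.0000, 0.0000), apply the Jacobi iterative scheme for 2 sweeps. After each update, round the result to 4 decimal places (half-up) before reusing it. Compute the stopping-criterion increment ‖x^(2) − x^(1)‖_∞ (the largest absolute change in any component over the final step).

Iteration 1:
  α = (-11 - (1)·0.0000 - (-2)·0.0000 - (4)·0.0000) / (10) = -1.1000
  β = (-3 - (4)·0.0000 - (4)·0.0000 - (-1)·0.0000) / (12) = -0.2500
  γ = (-1 - (-1)·0.0000 - (-3)·0.0000 - (-4)·0.0000) / (10) = -0.1000
  δ = (12 - (-2)·0.0000 - (-3)·0.0000 - (-1)·0.0000) / (-7) = -1.7143
Iteration 2:
  α = (-11 - (1)·-0.2500 - (-2)·-0.1000 - (4)·-1.7143) / (10) = -0.4093
  β = (-3 - (4)·-1.1000 - (4)·-0.1000 - (-1)·-1.7143) / (12) = 0.0071
  γ = (-1 - (-1)·-1.1000 - (-3)·-0.2500 - (-4)·-1.7143) / (10) = -0.9707
  δ = (12 - (-2)·-1.1000 - (-3)·-0.2500 - (-1)·-0.1000) / (-7) = -1.2786
Change: (0.6907, 0.2571, -0.8707, 0.4357) → max |·| = 0.8707

0.8707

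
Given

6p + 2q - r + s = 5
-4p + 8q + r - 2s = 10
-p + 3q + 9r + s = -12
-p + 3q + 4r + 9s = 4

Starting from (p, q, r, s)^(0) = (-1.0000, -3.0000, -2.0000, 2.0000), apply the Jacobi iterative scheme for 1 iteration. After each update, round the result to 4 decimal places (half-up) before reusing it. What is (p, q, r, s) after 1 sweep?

Iteration 1:
  p = (5 - (2)·-3.0000 - (-1)·-2.0000 - (1)·2.0000) / (6) = 1.1667
  q = (10 - (-4)·-1.0000 - (1)·-2.0000 - (-2)·2.0000) / (8) = 1.5000
  r = (-12 - (-1)·-1.0000 - (3)·-3.0000 - (1)·2.0000) / (9) = -0.6667
  s = (4 - (-1)·-1.0000 - (3)·-3.0000 - (4)·-2.0000) / (9) = 2.2222

(1.1667, 1.5000, -0.6667, 2.2222)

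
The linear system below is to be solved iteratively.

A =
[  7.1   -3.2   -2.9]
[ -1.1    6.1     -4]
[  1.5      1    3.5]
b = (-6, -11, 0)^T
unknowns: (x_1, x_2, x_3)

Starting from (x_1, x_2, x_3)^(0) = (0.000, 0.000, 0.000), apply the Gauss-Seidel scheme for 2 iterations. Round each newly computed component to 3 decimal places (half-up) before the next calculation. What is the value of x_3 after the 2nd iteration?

0.991

Iteration 1:
  x_1 = (-6 - (-3.2)·0.000 - (-2.9)·0.000) / (7.1) = -0.845
  x_2 = (-11 - (-1.1)·-0.845 - (-4)·0.000) / (6.1) = -1.956
  x_3 = (0 - (1.5)·-0.845 - (1)·-1.956) / (3.5) = 0.921
Iteration 2:
  x_1 = (-6 - (-3.2)·-1.956 - (-2.9)·0.921) / (7.1) = -1.350
  x_2 = (-11 - (-1.1)·-1.350 - (-4)·0.921) / (6.1) = -1.443
  x_3 = (0 - (1.5)·-1.350 - (1)·-1.443) / (3.5) = 0.991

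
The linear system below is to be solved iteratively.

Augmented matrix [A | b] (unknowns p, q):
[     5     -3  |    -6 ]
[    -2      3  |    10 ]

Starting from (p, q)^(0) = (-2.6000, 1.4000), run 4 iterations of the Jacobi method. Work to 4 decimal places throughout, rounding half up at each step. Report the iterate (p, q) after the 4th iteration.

Iteration 1:
  p = (-6 - (-3)·1.4000) / (5) = -0.3600
  q = (10 - (-2)·-2.6000) / (3) = 1.6000
Iteration 2:
  p = (-6 - (-3)·1.6000) / (5) = -0.2400
  q = (10 - (-2)·-0.3600) / (3) = 3.0933
Iteration 3:
  p = (-6 - (-3)·3.0933) / (5) = 0.6560
  q = (10 - (-2)·-0.2400) / (3) = 3.1733
Iteration 4:
  p = (-6 - (-3)·3.1733) / (5) = 0.7040
  q = (10 - (-2)·0.6560) / (3) = 3.7707

(0.7040, 3.7707)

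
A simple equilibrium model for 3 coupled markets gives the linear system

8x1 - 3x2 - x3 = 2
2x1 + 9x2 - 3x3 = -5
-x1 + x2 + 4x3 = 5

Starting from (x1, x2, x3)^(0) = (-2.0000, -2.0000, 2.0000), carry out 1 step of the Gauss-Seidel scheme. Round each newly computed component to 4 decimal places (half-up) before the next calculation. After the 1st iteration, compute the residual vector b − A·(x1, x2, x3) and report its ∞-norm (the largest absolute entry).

5.6459

Iteration 1:
  x1 = (2 - (-3)·-2.0000 - (-1)·2.0000) / (8) = -0.2500
  x2 = (-5 - (2)·-0.2500 - (-3)·2.0000) / (9) = 0.1667
  x3 = (5 - (-1)·-0.2500 - (1)·0.1667) / (4) = 1.1458
Residual b − A·x = (5.6459, -2.5629, 0.0001); ∞-norm = 5.6459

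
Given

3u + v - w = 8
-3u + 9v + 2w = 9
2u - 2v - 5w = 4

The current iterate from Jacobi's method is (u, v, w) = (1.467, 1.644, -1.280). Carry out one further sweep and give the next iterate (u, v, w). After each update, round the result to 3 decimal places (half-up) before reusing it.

One sweep:
  u = (8 - (1)·1.644 - (-1)·-1.280) / (3) = 1.692
  v = (9 - (-3)·1.467 - (2)·-1.280) / (9) = 1.773
  w = (4 - (2)·1.467 - (-2)·1.644) / (-5) = -0.871

(1.692, 1.773, -0.871)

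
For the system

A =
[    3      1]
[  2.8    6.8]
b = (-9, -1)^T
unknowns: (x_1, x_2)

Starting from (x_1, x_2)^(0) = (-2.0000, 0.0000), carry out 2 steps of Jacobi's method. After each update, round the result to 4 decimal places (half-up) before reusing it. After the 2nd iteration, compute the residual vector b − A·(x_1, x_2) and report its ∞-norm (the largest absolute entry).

0.6316

Iteration 1:
  x_1 = (-9 - (1)·0.0000) / (3) = -3.0000
  x_2 = (-1 - (2.8)·-2.0000) / (6.8) = 0.6765
Iteration 2:
  x_1 = (-9 - (1)·0.6765) / (3) = -3.2255
  x_2 = (-1 - (2.8)·-3.0000) / (6.8) = 1.0882
Residual b − A·x = (-0.4117, 0.6316); ∞-norm = 0.6316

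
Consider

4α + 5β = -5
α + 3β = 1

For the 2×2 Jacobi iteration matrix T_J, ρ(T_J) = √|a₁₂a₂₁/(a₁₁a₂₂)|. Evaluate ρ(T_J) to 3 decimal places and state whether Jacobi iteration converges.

0.645

a₁₂a₂₁/(a₁₁a₂₂) = (5)·(1) / ((4)·(3)) = 0.416667
ρ = √|0.416667| = √0.416667 = 0.645
ρ < 1, so Jacobi converges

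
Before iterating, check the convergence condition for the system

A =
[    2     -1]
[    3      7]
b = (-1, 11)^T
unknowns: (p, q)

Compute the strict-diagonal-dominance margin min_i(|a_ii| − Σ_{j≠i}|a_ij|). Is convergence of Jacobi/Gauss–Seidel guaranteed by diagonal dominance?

row 1: |2| − (1) = 1
row 2: |7| − (3) = 4
minimum over rows = 1 → strictly diagonally dominant (convergence guaranteed)

1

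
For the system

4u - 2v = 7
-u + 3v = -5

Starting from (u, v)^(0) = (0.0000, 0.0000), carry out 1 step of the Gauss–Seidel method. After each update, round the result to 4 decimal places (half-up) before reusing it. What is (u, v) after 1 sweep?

(1.7500, -1.0833)

Iteration 1:
  u = (7 - (-2)·0.0000) / (4) = 1.7500
  v = (-5 - (-1)·1.7500) / (3) = -1.0833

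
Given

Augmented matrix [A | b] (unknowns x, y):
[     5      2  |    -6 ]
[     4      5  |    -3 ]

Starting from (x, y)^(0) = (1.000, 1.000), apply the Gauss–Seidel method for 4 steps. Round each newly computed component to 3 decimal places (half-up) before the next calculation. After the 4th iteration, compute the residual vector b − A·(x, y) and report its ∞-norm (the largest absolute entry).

Iteration 1:
  x = (-6 - (2)·1.000) / (5) = -1.600
  y = (-3 - (4)·-1.600) / (5) = 0.680
Iteration 2:
  x = (-6 - (2)·0.680) / (5) = -1.472
  y = (-3 - (4)·-1.472) / (5) = 0.578
Iteration 3:
  x = (-6 - (2)·0.578) / (5) = -1.431
  y = (-3 - (4)·-1.431) / (5) = 0.545
Iteration 4:
  x = (-6 - (2)·0.545) / (5) = -1.418
  y = (-3 - (4)·-1.418) / (5) = 0.534
Residual b − A·x = (0.022, 0.002); ∞-norm = 0.022

0.022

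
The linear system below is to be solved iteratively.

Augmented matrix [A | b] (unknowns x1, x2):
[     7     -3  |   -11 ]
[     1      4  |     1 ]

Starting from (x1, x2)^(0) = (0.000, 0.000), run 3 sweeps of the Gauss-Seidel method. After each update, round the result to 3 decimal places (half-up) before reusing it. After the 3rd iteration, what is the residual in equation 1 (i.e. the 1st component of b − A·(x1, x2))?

Iteration 1:
  x1 = (-11 - (-3)·0.000) / (7) = -1.571
  x2 = (1 - (1)·-1.571) / (4) = 0.643
Iteration 2:
  x1 = (-11 - (-3)·0.643) / (7) = -1.296
  x2 = (1 - (1)·-1.296) / (4) = 0.574
Iteration 3:
  x1 = (-11 - (-3)·0.574) / (7) = -1.325
  x2 = (1 - (1)·-1.325) / (4) = 0.581
Residual b − A·x = (0.018, 0.001)

0.018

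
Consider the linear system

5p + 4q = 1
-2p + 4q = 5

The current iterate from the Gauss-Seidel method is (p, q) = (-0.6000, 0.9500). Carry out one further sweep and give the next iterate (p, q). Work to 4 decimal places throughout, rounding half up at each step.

(-0.5600, 0.9700)

One sweep:
  p = (1 - (4)·0.9500) / (5) = -0.5600
  q = (5 - (-2)·-0.5600) / (4) = 0.9700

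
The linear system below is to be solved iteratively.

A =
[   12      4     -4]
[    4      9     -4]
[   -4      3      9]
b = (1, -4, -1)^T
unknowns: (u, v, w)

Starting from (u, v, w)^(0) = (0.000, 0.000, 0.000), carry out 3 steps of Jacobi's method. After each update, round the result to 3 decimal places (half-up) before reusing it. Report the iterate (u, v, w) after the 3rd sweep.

Iteration 1:
  u = (1 - (4)·0.000 - (-4)·0.000) / (12) = 0.083
  v = (-4 - (4)·0.000 - (-4)·0.000) / (9) = -0.444
  w = (-1 - (-4)·0.000 - (3)·0.000) / (9) = -0.111
Iteration 2:
  u = (1 - (4)·-0.444 - (-4)·-0.111) / (12) = 0.194
  v = (-4 - (4)·0.083 - (-4)·-0.111) / (9) = -0.531
  w = (-1 - (-4)·0.083 - (3)·-0.444) / (9) = 0.074
Iteration 3:
  u = (1 - (4)·-0.531 - (-4)·0.074) / (12) = 0.285
  v = (-4 - (4)·0.194 - (-4)·0.074) / (9) = -0.498
  w = (-1 - (-4)·0.194 - (3)·-0.531) / (9) = 0.152

(0.285, -0.498, 0.152)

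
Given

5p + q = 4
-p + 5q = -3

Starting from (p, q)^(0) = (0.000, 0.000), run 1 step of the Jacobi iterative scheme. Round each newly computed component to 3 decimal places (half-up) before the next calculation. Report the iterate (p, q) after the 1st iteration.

Iteration 1:
  p = (4 - (1)·0.000) / (5) = 0.800
  q = (-3 - (-1)·0.000) / (5) = -0.600

(0.800, -0.600)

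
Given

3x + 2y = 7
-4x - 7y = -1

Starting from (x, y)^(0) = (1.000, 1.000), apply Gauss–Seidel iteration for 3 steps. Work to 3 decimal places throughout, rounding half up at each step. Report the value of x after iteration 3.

Iteration 1:
  x = (7 - (2)·1.000) / (3) = 1.667
  y = (-1 - (-4)·1.667) / (-7) = -0.810
Iteration 2:
  x = (7 - (2)·-0.810) / (3) = 2.873
  y = (-1 - (-4)·2.873) / (-7) = -1.499
Iteration 3:
  x = (7 - (2)·-1.499) / (3) = 3.333
  y = (-1 - (-4)·3.333) / (-7) = -1.762

3.333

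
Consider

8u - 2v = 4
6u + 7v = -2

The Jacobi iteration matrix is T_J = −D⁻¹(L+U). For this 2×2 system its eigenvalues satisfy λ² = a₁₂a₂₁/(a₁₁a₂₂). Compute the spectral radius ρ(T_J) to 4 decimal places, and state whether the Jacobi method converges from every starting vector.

a₁₂a₂₁/(a₁₁a₂₂) = (-2)·(6) / ((8)·(7)) = -0.214286
ρ = √|-0.214286| = √0.214286 = 0.4629
ρ < 1, so Jacobi converges

0.4629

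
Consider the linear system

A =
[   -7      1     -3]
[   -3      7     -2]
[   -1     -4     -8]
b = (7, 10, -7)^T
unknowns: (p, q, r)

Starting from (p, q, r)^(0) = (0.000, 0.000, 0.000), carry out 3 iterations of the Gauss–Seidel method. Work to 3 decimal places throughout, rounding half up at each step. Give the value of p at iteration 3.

Iteration 1:
  p = (7 - (1)·0.000 - (-3)·0.000) / (-7) = -1.000
  q = (10 - (-3)·-1.000 - (-2)·0.000) / (7) = 1.000
  r = (-7 - (-1)·-1.000 - (-4)·1.000) / (-8) = 0.500
Iteration 2:
  p = (7 - (1)·1.000 - (-3)·0.500) / (-7) = -1.071
  q = (10 - (-3)·-1.071 - (-2)·0.500) / (7) = 1.112
  r = (-7 - (-1)·-1.071 - (-4)·1.112) / (-8) = 0.453
Iteration 3:
  p = (7 - (1)·1.112 - (-3)·0.453) / (-7) = -1.035
  q = (10 - (-3)·-1.035 - (-2)·0.453) / (7) = 1.114
  r = (-7 - (-1)·-1.035 - (-4)·1.114) / (-8) = 0.447

-1.035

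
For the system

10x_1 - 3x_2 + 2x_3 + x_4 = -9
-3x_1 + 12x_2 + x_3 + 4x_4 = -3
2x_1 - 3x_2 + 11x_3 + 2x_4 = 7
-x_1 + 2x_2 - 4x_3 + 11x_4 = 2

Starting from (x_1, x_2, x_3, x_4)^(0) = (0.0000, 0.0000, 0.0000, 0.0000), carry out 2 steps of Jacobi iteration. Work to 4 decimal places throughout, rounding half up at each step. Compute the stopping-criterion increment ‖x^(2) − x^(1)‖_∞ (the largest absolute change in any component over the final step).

Iteration 1:
  x_1 = (-9 - (-3)·0.0000 - (2)·0.0000 - (1)·0.0000) / (10) = -0.9000
  x_2 = (-3 - (-3)·0.0000 - (1)·0.0000 - (4)·0.0000) / (12) = -0.2500
  x_3 = (7 - (2)·0.0000 - (-3)·0.0000 - (2)·0.0000) / (11) = 0.6364
  x_4 = (2 - (-1)·0.0000 - (2)·0.0000 - (-4)·0.0000) / (11) = 0.1818
Iteration 2:
  x_1 = (-9 - (-3)·-0.2500 - (2)·0.6364 - (1)·0.1818) / (10) = -1.1205
  x_2 = (-3 - (-3)·-0.9000 - (1)·0.6364 - (4)·0.1818) / (12) = -0.5886
  x_3 = (7 - (2)·-0.9000 - (-3)·-0.2500 - (2)·0.1818) / (11) = 0.6988
  x_4 = (2 - (-1)·-0.9000 - (2)·-0.2500 - (-4)·0.6364) / (11) = 0.3769
Change: (-0.2205, -0.3386, 0.0624, 0.1951) → max |·| = 0.3386

0.3386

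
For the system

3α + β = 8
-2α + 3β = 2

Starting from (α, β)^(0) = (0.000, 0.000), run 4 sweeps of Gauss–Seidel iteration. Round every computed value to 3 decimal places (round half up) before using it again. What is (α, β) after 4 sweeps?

(1.993, 1.995)

Iteration 1:
  α = (8 - (1)·0.000) / (3) = 2.667
  β = (2 - (-2)·2.667) / (3) = 2.445
Iteration 2:
  α = (8 - (1)·2.445) / (3) = 1.852
  β = (2 - (-2)·1.852) / (3) = 1.901
Iteration 3:
  α = (8 - (1)·1.901) / (3) = 2.033
  β = (2 - (-2)·2.033) / (3) = 2.022
Iteration 4:
  α = (8 - (1)·2.022) / (3) = 1.993
  β = (2 - (-2)·1.993) / (3) = 1.995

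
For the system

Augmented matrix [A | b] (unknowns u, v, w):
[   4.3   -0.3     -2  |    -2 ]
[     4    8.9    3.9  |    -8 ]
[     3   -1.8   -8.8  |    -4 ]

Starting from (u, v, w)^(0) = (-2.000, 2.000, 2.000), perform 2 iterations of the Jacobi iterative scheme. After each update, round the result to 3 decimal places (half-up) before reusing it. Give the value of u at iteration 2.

Iteration 1:
  u = (-2 - (-0.3)·2.000 - (-2)·2.000) / (4.3) = 0.605
  v = (-8 - (4)·-2.000 - (3.9)·2.000) / (8.9) = -0.876
  w = (-4 - (3)·-2.000 - (-1.8)·2.000) / (-8.8) = -0.636
Iteration 2:
  u = (-2 - (-0.3)·-0.876 - (-2)·-0.636) / (4.3) = -0.822
  v = (-8 - (4)·0.605 - (3.9)·-0.636) / (8.9) = -0.892
  w = (-4 - (3)·0.605 - (-1.8)·-0.876) / (-8.8) = 0.840

-0.822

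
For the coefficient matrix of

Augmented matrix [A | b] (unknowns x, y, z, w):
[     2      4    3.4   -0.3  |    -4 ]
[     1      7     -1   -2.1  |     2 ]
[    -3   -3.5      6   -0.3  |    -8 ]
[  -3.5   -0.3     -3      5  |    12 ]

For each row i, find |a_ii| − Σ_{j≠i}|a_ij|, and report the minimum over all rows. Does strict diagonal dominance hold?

row 1: |2| − (4+3.4+0.3) = -5.7
row 2: |7| − (1+1+2.1) = 2.9
row 3: |6| − (3+3.5+0.3) = -0.8
row 4: |5| − (3.5+0.3+3) = -1.8
minimum over rows = -5.7 → not strictly diagonally dominant

-5.7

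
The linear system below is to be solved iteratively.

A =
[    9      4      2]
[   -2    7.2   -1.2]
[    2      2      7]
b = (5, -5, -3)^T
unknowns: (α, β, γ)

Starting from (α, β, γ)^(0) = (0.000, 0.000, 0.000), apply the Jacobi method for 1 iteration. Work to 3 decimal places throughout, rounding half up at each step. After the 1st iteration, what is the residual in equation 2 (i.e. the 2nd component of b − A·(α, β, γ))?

Iteration 1:
  α = (5 - (4)·0.000 - (2)·0.000) / (9) = 0.556
  β = (-5 - (-2)·0.000 - (-1.2)·0.000) / (7.2) = -0.694
  γ = (-3 - (2)·0.000 - (2)·0.000) / (7) = -0.429
Residual b − A·x = (3.630, 0.594, 0.279)

0.594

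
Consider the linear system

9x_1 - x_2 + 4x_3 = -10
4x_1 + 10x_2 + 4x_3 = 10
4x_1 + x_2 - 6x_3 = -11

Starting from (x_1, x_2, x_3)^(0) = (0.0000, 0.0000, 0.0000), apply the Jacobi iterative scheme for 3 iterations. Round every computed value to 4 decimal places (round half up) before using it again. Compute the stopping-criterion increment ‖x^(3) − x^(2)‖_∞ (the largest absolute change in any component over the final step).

0.5173

Iteration 1:
  x_1 = (-10 - (-1)·0.0000 - (4)·0.0000) / (9) = -1.1111
  x_2 = (10 - (4)·0.0000 - (4)·0.0000) / (10) = 1.0000
  x_3 = (-11 - (4)·0.0000 - (1)·0.0000) / (-6) = 1.8333
Iteration 2:
  x_1 = (-10 - (-1)·1.0000 - (4)·1.8333) / (9) = -1.8148
  x_2 = (10 - (4)·-1.1111 - (4)·1.8333) / (10) = 0.7111
  x_3 = (-11 - (4)·-1.1111 - (1)·1.0000) / (-6) = 1.2593
Iteration 3:
  x_1 = (-10 - (-1)·0.7111 - (4)·1.2593) / (9) = -1.5918
  x_2 = (10 - (4)·-1.8148 - (4)·1.2593) / (10) = 1.2222
  x_3 = (-11 - (4)·-1.8148 - (1)·0.7111) / (-6) = 0.7420
Change: (0.2230, 0.5111, -0.5173) → max |·| = 0.5173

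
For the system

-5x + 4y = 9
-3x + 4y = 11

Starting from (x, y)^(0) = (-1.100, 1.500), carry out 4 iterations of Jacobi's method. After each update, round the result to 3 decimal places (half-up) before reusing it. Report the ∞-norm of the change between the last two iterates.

0.225

Iteration 1:
  x = (9 - (4)·1.500) / (-5) = -0.600
  y = (11 - (-3)·-1.100) / (4) = 1.925
Iteration 2:
  x = (9 - (4)·1.925) / (-5) = -0.260
  y = (11 - (-3)·-0.600) / (4) = 2.300
Iteration 3:
  x = (9 - (4)·2.300) / (-5) = 0.040
  y = (11 - (-3)·-0.260) / (4) = 2.555
Iteration 4:
  x = (9 - (4)·2.555) / (-5) = 0.244
  y = (11 - (-3)·0.040) / (4) = 2.780
Change: (0.204, 0.225) → max |·| = 0.225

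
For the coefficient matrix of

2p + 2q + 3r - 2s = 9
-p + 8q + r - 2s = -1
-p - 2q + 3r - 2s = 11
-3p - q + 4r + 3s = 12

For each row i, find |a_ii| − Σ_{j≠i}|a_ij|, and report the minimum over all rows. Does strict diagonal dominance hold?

row 1: |2| − (2+3+2) = -5
row 2: |8| − (1+1+2) = 4
row 3: |3| − (1+2+2) = -2
row 4: |3| − (3+1+4) = -5
minimum over rows = -5 → not strictly diagonally dominant

-5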